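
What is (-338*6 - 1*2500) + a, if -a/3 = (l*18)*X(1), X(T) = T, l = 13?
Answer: -5230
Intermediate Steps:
a = -702 (a = -3*13*18 = -702 ≈ -702.00)
(-338*6 - 1*2500) + a = (-338*6 - 1*2500) - 702 = (-2028 - 2500) - 702 = -4528 - 702 = -5230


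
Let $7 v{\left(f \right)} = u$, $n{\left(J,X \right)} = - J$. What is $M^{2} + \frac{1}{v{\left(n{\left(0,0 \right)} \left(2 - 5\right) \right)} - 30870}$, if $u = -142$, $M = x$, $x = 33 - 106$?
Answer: $\frac{1152300321}{216232} \approx 5329.0$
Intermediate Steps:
$x = -73$ ($x = 33 - 106 = -73$)
$M = -73$
$v{\left(f \right)} = - \frac{142}{7}$ ($v{\left(f \right)} = \frac{1}{7} \left(-142\right) = - \frac{142}{7}$)
$M^{2} + \frac{1}{v{\left(n{\left(0,0 \right)} \left(2 - 5\right) \right)} - 30870} = \left(-73\right)^{2} + \frac{1}{- \frac{142}{7} - 30870} = 5329 + \frac{1}{- \frac{216232}{7}} = 5329 - \frac{7}{216232} = \frac{1152300321}{216232}$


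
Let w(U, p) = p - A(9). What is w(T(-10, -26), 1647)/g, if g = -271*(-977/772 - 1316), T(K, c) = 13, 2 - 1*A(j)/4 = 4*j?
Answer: 1376476/275587759 ≈ 0.0049947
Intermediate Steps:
A(j) = 8 - 16*j
w(U, p) = 136 + p (w(U, p) = p - (8 - 16*9) = p - (8 - 144) = p - 1*(-136) = p + 136 = 136 + p)
g = 275587759/772 (g = -271*(-977*1/772 - 1316) = -271*(-977/772 - 1316) = -271*(-1016929/772) = 275587759/772 ≈ 3.5698e+5)
w(T(-10, -26), 1647)/g = (136 + 1647)/(275587759/772) = 1783*(772/275587759) = 1376476/275587759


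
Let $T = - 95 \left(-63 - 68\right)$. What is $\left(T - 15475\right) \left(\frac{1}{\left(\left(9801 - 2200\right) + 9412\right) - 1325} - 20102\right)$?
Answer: $\frac{477770665125}{7844} \approx 6.0909 \cdot 10^{7}$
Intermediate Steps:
$T = 12445$ ($T = \left(-95\right) \left(-131\right) = 12445$)
$\left(T - 15475\right) \left(\frac{1}{\left(\left(9801 - 2200\right) + 9412\right) - 1325} - 20102\right) = \left(12445 - 15475\right) \left(\frac{1}{\left(\left(9801 - 2200\right) + 9412\right) - 1325} - 20102\right) = - 3030 \left(\frac{1}{\left(7601 + 9412\right) - 1325} - 20102\right) = - 3030 \left(\frac{1}{17013 - 1325} - 20102\right) = - 3030 \left(\frac{1}{15688} - 20102\right) = \left(-3030\right) \left(- \frac{315360175}{15688}\right) = \frac{477770665125}{7844}$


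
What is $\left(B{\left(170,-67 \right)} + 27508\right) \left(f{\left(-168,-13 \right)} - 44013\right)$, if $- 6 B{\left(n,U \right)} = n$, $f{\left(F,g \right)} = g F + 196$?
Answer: $- \frac{3432182887}{3} \approx -1.1441 \cdot 10^{9}$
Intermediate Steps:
$f{\left(F,g \right)} = 196 + F g$ ($f{\left(F,g \right)} = F g + 196 = 196 + F g$)
$B{\left(n,U \right)} = - \frac{n}{6}$
$\left(B{\left(170,-67 \right)} + 27508\right) \left(f{\left(-168,-13 \right)} - 44013\right) = \left(\left(- \frac{1}{6}\right) 170 + 27508\right) \left(\left(196 - -2184\right) - 44013\right) = \left(- \frac{85}{3} + 27508\right) \left(\left(196 + 2184\right) - 44013\right) = \frac{82439 \left(2380 - 44013\right)}{3} = \frac{82439}{3} \left(-41633\right) = - \frac{3432182887}{3}$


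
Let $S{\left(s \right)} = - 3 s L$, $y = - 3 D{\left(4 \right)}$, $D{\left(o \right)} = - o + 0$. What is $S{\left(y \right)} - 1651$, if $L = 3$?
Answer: $-1759$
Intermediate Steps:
$D{\left(o \right)} = - o$
$y = 12$ ($y = - 3 \left(\left(-1\right) 4\right) = \left(-3\right) \left(-4\right) = 12$)
$S{\left(s \right)} = - 9 s$ ($S{\left(s \right)} = - 3 s 3 = - 9 s$)
$S{\left(y \right)} - 1651 = \left(-9\right) 12 - 1651 = -108 - 1651 = -1759$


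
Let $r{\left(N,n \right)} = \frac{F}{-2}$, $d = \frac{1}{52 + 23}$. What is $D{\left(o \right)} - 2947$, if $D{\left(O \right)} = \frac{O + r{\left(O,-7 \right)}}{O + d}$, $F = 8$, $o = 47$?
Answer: $- \frac{241579}{82} \approx -2946.1$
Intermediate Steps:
$d = \frac{1}{75} \approx 0.013333$
$r{\left(N,n \right)} = -4$ ($r{\left(N,n \right)} = \frac{8}{-2} = 8 \left(- \frac{1}{2}\right) = -4$)
$D{\left(O \right)} = \frac{-4 + O}{\frac{1}{75} + O}$ ($D{\left(O \right)} = \frac{O - 4}{O + \frac{1}{75}} = \frac{-4 + O}{\frac{1}{75} + O}$)
$D{\left(o \right)} - 2947 = \frac{75 \left(-4 + 47\right)}{1 + 75 \cdot 47} - 2947 = 75 \frac{1}{1 + 3525} \cdot 43 - 2947 = 75 \cdot \frac{1}{3526} \cdot 43 - 2947 = \frac{75}{82} - 2947 = - \frac{241579}{82}$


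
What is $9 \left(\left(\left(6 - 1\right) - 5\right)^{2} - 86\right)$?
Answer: $-774$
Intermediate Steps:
$9 \left(\left(\left(6 - 1\right) - 5\right)^{2} - 86\right) = 9 \left(\left(5 - 5\right)^{2} - 86\right) = 9 \left(0^{2} - 86\right) = 9 \left(0 - 86\right) = 9 \left(-86\right) = -774$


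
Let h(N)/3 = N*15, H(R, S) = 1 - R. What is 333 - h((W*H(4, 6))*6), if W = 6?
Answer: 5193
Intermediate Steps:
h(N) = 45*N (h(N) = 3*(N*15) = 3*(15*N) = 45*N)
333 - h((W*H(4, 6))*6) = 333 - 45*(6*(1 - 1*4))*6 = 333 - 45*(6*(1 - 4))*6 = 333 - 45*(6*(-3))*6 = 333 - 45*(-18*6) = 333 - 45*(-108) = 333 - 1*(-4860) = 333 + 4860 = 5193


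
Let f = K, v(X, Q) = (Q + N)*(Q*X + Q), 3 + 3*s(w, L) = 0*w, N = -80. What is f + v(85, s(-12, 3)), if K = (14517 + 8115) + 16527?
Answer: 46125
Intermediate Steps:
s(w, L) = -1 (s(w, L) = -1 + (0*w)/3 = -1 + (1/3)*0 = -1 + 0 = -1)
v(X, Q) = (-80 + Q)*(Q + Q*X) (v(X, Q) = (Q - 80)*(Q*X + Q) = (-80 + Q)*(Q + Q*X))
K = 39159 (K = 22632 + 16527 = 39159)
f = 39159
f + v(85, s(-12, 3)) = 39159 - (-80 - 1 - 80*85 - 1*85) = 39159 - (-80 - 1 - 6800 - 85) = 39159 - 1*(-6966) = 39159 + 6966 = 46125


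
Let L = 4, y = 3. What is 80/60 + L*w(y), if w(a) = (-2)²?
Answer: 52/3 ≈ 17.333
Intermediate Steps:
w(a) = 4
80/60 + L*w(y) = 80/60 + 4*4 = 80*(1/60) + 16 = 4/3 + 16 = 52/3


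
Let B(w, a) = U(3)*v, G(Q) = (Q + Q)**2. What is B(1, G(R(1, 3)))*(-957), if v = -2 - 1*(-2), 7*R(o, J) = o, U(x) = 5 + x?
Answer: 0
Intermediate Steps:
R(o, J) = o/7
G(Q) = 4*Q**2 (G(Q) = (2*Q)**2 = 4*Q**2)
v = 0 (v = -2 + 2 = 0)
B(w, a) = 0 (B(w, a) = (5 + 3)*0 = 8*0 = 0)
B(1, G(R(1, 3)))*(-957) = 0*(-957) = 0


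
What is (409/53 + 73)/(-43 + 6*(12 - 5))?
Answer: -4278/53 ≈ -80.717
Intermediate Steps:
(409/53 + 73)/(-43 + 6*(12 - 5)) = (409*(1/53) + 73)/(-43 + 6*7) = (409/53 + 73)/(-43 + 42) = (4278/53)/(-1) = (4278/53)*(-1) = -4278/53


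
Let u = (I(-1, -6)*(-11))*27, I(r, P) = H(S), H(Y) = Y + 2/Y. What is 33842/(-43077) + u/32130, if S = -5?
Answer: -188566031/256308150 ≈ -0.73570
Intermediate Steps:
I(r, P) = -27/5 (I(r, P) = -5 + 2/(-5) = -5 + 2*(-⅕) = -5 - ⅖ = -27/5)
u = 8019/5 (u = -27/5*(-11)*27 = (297/5)*27 = 8019/5 ≈ 1603.8)
33842/(-43077) + u/32130 = 33842/(-43077) + (8019/5)/32130 = 33842*(-1/43077) + (8019/5)*(1/32130) = -33842/43077 + 297/5950 = -188566031/256308150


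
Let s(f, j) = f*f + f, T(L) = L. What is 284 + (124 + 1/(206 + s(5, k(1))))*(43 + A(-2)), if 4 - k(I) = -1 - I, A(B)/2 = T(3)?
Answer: 1501009/236 ≈ 6360.2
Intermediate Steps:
A(B) = 6 (A(B) = 2*3 = 6)
k(I) = 5 + I (k(I) = 4 - (-1 - I) = 4 + (1 + I) = 5 + I)
s(f, j) = f + f**2 (s(f, j) = f**2 + f = f + f**2)
284 + (124 + 1/(206 + s(5, k(1))))*(43 + A(-2)) = 284 + (124 + 1/(206 + 5*(1 + 5)))*(43 + 6) = 284 + (124 + 1/(206 + 5*6))*49 = 284 + (124 + 1/(206 + 30))*49 = 284 + (124 + 1/236)*49 = 284 + (29265/236)*49 = 284 + 1433985/236 = 1501009/236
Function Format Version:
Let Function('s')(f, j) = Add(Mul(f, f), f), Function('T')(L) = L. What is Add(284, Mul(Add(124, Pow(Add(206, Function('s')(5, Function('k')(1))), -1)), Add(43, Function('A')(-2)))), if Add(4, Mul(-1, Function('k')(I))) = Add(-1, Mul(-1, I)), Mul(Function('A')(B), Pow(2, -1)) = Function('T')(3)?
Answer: Rational(1501009, 236) ≈ 6360.2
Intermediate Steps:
Function('A')(B) = 6 (Function('A')(B) = Mul(2, 3) = 6)
Function('k')(I) = Add(5, I) (Function('k')(I) = Add(4, Mul(-1, Add(-1, Mul(-1, I)))) = Add(4, Add(1, I)) = Add(5, I))
Function('s')(f, j) = Add(f, Pow(f, 2)) (Function('s')(f, j) = Add(Pow(f, 2), f) = Add(f, Pow(f, 2)))
Add(284, Mul(Add(124, Pow(Add(206, Function('s')(5, Function('k')(1))), -1)), Add(43, Function('A')(-2)))) = Add(284, Mul(Add(124, Pow(Add(206, Mul(5, Add(1, 5))), -1)), Add(43, 6))) = Add(284, Mul(Add(124, Pow(Add(206, Mul(5, 6)), -1)), 49)) = Add(284, Mul(Add(124, Pow(Add(206, 30), -1)), 49)) = Add(284, Mul(Add(124, Pow(236, -1)), 49)) = Add(284, Mul(Add(124, Rational(1, 236)), 49)) = Add(284, Mul(Rational(29265, 236), 49)) = Add(284, Rational(1433985, 236)) = Rational(1501009, 236)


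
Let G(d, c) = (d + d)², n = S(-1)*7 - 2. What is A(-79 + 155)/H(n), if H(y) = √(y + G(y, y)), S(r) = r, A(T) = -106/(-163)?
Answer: 106*√35/17115 ≈ 0.036641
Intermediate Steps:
A(T) = 106/163 (A(T) = -106*(-1/163) = 106/163)
n = -9 (n = -1*7 - 2 = -7 - 2 = -9)
G(d, c) = 4*d² (G(d, c) = (2*d)² = 4*d²)
H(y) = √(y + 4*y²)
A(-79 + 155)/H(n) = 106/(163*(√(-9*(1 + 4*(-9))))) = 106/(163*(√(-9*(1 - 36)))) = 106/(163*(√(-9*(-35)))) = 106/(163*(√315)) = 106/(163*((3*√35))) = 106*(√35/105)/163 = 106*√35/17115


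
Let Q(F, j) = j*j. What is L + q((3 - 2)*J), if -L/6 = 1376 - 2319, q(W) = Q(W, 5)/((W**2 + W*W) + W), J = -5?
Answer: 50927/9 ≈ 5658.6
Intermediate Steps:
Q(F, j) = j**2
q(W) = 25/(W + 2*W**2) (q(W) = 5**2/((W**2 + W*W) + W) = 25/((W**2 + W**2) + W) = 25/(2*W**2 + W) = 25/(W + 2*W**2))
L = 5658 (L = -6*(1376 - 2319) = -6*(-943) = 5658)
L + q((3 - 2)*J) = 5658 + 25/((((3 - 2)*(-5)))*(1 + 2*((3 - 2)*(-5)))) = 5658 + 25/(((1*(-5)))*(1 + 2*(1*(-5)))) = 5658 + 25/(-5*(1 + 2*(-5))) = 5658 + 25*(-1/5)/(1 - 10) = 5658 + 25*(-1/5)/(-9) = 5658 + 25*(-1/5)*(-1/9) = 5658 + 5/9 = 50927/9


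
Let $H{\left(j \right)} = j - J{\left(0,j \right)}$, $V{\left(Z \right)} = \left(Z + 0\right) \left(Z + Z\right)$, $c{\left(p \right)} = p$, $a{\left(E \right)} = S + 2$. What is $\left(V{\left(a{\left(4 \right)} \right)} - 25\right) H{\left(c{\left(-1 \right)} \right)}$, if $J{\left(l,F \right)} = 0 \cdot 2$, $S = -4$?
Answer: $17$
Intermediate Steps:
$a{\left(E \right)} = -2$ ($a{\left(E \right)} = -4 + 2 = -2$)
$J{\left(l,F \right)} = 0$
$V{\left(Z \right)} = 2 Z^{2}$ ($V{\left(Z \right)} = Z 2 Z = 2 Z^{2}$)
$H{\left(j \right)} = j$ ($H{\left(j \right)} = j - 0 = j + 0 = j$)
$\left(V{\left(a{\left(4 \right)} \right)} - 25\right) H{\left(c{\left(-1 \right)} \right)} = \left(2 \left(-2\right)^{2} - 25\right) \left(-1\right) = \left(2 \cdot 4 - 25\right) \left(-1\right) = \left(8 - 25\right) \left(-1\right) = \left(-17\right) \left(-1\right) = 17$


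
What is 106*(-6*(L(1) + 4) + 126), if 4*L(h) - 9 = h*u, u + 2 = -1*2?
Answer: 10017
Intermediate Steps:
u = -4 (u = -2 - 1*2 = -2 - 2 = -4)
L(h) = 9/4 - h (L(h) = 9/4 + (h*(-4))/4 = 9/4 + (-4*h)/4 = 9/4 - h)
106*(-6*(L(1) + 4) + 126) = 106*(-6*((9/4 - 1*1) + 4) + 126) = 106*(-6*((9/4 - 1) + 4) + 126) = 106*(-6*(5/4 + 4) + 126) = 106*(-6*21/4 + 126) = 106*(-63/2 + 126) = 106*(189/2) = 10017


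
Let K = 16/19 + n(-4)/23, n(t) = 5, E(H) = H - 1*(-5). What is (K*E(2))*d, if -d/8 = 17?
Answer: -440776/437 ≈ -1008.6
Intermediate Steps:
E(H) = 5 + H (E(H) = H + 5 = 5 + H)
d = -136 (d = -8*17 = -136)
K = 463/437 (K = 16/19 + 5/23 = 463/437 ≈ 1.0595)
(K*E(2))*d = (463*(5 + 2)/437)*(-136) = ((463/437)*7)*(-136) = (3241/437)*(-136) = -440776/437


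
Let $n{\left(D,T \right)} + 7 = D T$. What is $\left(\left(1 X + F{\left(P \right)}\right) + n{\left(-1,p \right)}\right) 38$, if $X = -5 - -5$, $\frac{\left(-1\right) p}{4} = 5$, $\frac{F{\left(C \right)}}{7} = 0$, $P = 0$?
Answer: $494$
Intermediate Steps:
$F{\left(C \right)} = 0$ ($F{\left(C \right)} = 7 \cdot 0 = 0$)
$p = -20$ ($p = \left(-4\right) 5 = -20$)
$X = 0$ ($X = -5 + 5 = 0$)
$n{\left(D,T \right)} = -7 + D T$
$\left(\left(1 X + F{\left(P \right)}\right) + n{\left(-1,p \right)}\right) 38 = \left(\left(1 \cdot 0 + 0\right) - -13\right) 38 = \left(\left(0 + 0\right) + \left(-7 + 20\right)\right) 38 = \left(0 + 13\right) 38 = 13 \cdot 38 = 494$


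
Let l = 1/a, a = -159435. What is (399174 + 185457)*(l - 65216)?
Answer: -225141678744533/5905 ≈ -3.8127e+10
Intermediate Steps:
l = -1/159435 (l = 1/(-159435) = -1/159435 ≈ -6.2722e-6)
(399174 + 185457)*(l - 65216) = (399174 + 185457)*(-1/159435 - 65216) = 584631*(-10397712961/159435) = -225141678744533/5905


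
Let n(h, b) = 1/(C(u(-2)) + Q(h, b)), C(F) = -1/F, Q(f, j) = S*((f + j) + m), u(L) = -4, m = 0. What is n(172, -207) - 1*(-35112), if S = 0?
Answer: 35116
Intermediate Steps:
Q(f, j) = 0 (Q(f, j) = 0*((f + j) + 0) = 0*(f + j) = 0)
n(h, b) = 4 (n(h, b) = 1/(-1/(-4) + 0) = 1/(-1*(-1/4) + 0) = 1/(1/4 + 0) = 1/(1/4) = 4)
n(172, -207) - 1*(-35112) = 4 - 1*(-35112) = 4 + 35112 = 35116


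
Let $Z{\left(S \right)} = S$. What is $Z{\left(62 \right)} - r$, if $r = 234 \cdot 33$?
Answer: $-7660$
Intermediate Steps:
$r = 7722$
$Z{\left(62 \right)} - r = 62 - 7722 = -7660$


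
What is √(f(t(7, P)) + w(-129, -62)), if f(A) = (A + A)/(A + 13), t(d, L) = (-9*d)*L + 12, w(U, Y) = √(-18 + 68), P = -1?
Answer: √(825 + 2420*√2)/22 ≈ 2.9624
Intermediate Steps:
w(U, Y) = 5*√2 (w(U, Y) = √50 = 5*√2)
t(d, L) = 12 - 9*L*d (t(d, L) = -9*L*d + 12 = 12 - 9*L*d)
f(A) = 2*A/(13 + A) (f(A) = (2*A)/(13 + A) = 2*A/(13 + A))
√(f(t(7, P)) + w(-129, -62)) = √(2*(12 - 9*(-1)*7)/(13 + (12 - 9*(-1)*7)) + 5*√2) = √(2*(12 + 63)/(13 + (12 + 63)) + 5*√2) = √(2*75/(13 + 75) + 5*√2) = √(2*75/88 + 5*√2) = √(2*75*(1/88) + 5*√2) = √(75/44 + 5*√2)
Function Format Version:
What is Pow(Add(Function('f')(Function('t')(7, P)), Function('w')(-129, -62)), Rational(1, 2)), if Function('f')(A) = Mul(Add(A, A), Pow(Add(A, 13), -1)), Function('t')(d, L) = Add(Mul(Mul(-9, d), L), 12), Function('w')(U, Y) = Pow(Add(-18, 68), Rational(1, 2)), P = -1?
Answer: Mul(Rational(1, 22), Pow(Add(825, Mul(2420, Pow(2, Rational(1, 2)))), Rational(1, 2))) ≈ 2.9624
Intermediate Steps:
Function('w')(U, Y) = Mul(5, Pow(2, Rational(1, 2))) (Function('w')(U, Y) = Pow(50, Rational(1, 2)) = Mul(5, Pow(2, Rational(1, 2))))
Function('t')(d, L) = Add(12, Mul(-9, L, d)) (Function('t')(d, L) = Add(Mul(-9, L, d), 12) = Add(12, Mul(-9, L, d)))
Function('f')(A) = Mul(2, A, Pow(Add(13, A), -1)) (Function('f')(A) = Mul(Mul(2, A), Pow(Add(13, A), -1)) = Mul(2, A, Pow(Add(13, A), -1)))
Pow(Add(Function('f')(Function('t')(7, P)), Function('w')(-129, -62)), Rational(1, 2)) = Pow(Add(Mul(2, Add(12, Mul(-9, -1, 7)), Pow(Add(13, Add(12, Mul(-9, -1, 7))), -1)), Mul(5, Pow(2, Rational(1, 2)))), Rational(1, 2)) = Pow(Add(Mul(2, Add(12, 63), Pow(Add(13, Add(12, 63)), -1)), Mul(5, Pow(2, Rational(1, 2)))), Rational(1, 2)) = Pow(Add(Mul(2, 75, Pow(Add(13, 75), -1)), Mul(5, Pow(2, Rational(1, 2)))), Rational(1, 2)) = Pow(Add(Mul(2, 75, Pow(88, -1)), Mul(5, Pow(2, Rational(1, 2)))), Rational(1, 2)) = Pow(Add(Mul(2, 75, Rational(1, 88)), Mul(5, Pow(2, Rational(1, 2)))), Rational(1, 2)) = Pow(Add(Rational(75, 44), Mul(5, Pow(2, Rational(1, 2)))), Rational(1, 2))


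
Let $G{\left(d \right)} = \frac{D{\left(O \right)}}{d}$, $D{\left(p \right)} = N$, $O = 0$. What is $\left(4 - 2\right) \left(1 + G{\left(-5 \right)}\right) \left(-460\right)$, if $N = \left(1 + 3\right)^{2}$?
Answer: $2024$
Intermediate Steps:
$N = 16$ ($N = 4^{2} = 16$)
$D{\left(p \right)} = 16$
$G{\left(d \right)} = \frac{16}{d}$
$\left(4 - 2\right) \left(1 + G{\left(-5 \right)}\right) \left(-460\right) = \left(4 - 2\right) \left(1 + \frac{16}{-5}\right) \left(-460\right) = 2 \left(1 + 16 \left(- \frac{1}{5}\right)\right) \left(-460\right) = 2 \left(1 - \frac{16}{5}\right) \left(-460\right) = 2 \left(- \frac{11}{5}\right) \left(-460\right) = \left(- \frac{22}{5}\right) \left(-460\right) = 2024$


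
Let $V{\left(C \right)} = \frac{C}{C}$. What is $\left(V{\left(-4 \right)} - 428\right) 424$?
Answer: $-181048$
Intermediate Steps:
$V{\left(C \right)} = 1$
$\left(V{\left(-4 \right)} - 428\right) 424 = \left(1 - 428\right) 424 = \left(-427\right) 424 = -181048$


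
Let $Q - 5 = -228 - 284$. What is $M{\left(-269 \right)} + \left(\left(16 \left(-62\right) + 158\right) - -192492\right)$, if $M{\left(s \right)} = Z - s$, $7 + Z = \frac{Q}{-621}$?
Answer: $\frac{39727609}{207} \approx 1.9192 \cdot 10^{5}$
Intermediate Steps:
$Q = -507$ ($Q = 5 - 512 = -507$)
$Z = - \frac{1280}{207}$ ($Z = -7 - \frac{507}{-621} = -7 - - \frac{169}{207} = -7 + \frac{169}{207} = - \frac{1280}{207} \approx -6.1836$)
$M{\left(s \right)} = - \frac{1280}{207} - s$
$M{\left(-269 \right)} + \left(\left(16 \left(-62\right) + 158\right) - -192492\right) = \left(- \frac{1280}{207} - -269\right) + \left(\left(16 \left(-62\right) + 158\right) - -192492\right) = \left(- \frac{1280}{207} + 269\right) + \left(\left(-992 + 158\right) + 192492\right) = \frac{54403}{207} + \left(-834 + 192492\right) = \frac{54403}{207} + 191658 = \frac{39727609}{207}$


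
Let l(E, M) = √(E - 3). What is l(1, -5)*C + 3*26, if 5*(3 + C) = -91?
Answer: 78 - 106*I*√2/5 ≈ 78.0 - 29.981*I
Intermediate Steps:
C = -106/5 (C = -3 + (⅕)*(-91) = -3 - 91/5 = -106/5 ≈ -21.200)
l(E, M) = √(-3 + E)
l(1, -5)*C + 3*26 = √(-3 + 1)*(-106/5) + 3*26 = √(-2)*(-106/5) + 78 = (I*√2)*(-106/5) + 78 = -106*I*√2/5 + 78 = 78 - 106*I*√2/5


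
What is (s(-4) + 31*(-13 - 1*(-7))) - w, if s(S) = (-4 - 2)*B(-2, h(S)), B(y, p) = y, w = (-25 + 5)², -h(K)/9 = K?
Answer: -574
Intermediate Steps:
h(K) = -9*K
w = 400 (w = (-20)² = 400)
s(S) = 12 (s(S) = (-4 - 2)*(-2) = -6*(-2) = 12)
(s(-4) + 31*(-13 - 1*(-7))) - w = (12 + 31*(-13 - 1*(-7))) - 1*400 = (12 + 31*(-13 + 7)) - 400 = (12 + 31*(-6)) - 400 = (12 - 186) - 400 = -174 - 400 = -574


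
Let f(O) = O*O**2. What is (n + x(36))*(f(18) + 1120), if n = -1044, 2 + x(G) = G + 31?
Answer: -6806008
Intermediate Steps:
x(G) = 29 + G (x(G) = -2 + (G + 31) = -2 + (31 + G) = 29 + G)
f(O) = O**3
(n + x(36))*(f(18) + 1120) = (-1044 + (29 + 36))*(18**3 + 1120) = (-1044 + 65)*(5832 + 1120) = -979*6952 = -6806008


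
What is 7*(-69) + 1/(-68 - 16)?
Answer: -40573/84 ≈ -483.01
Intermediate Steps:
7*(-69) + 1/(-68 - 16) = -483 + 1/(-84) = -483 - 1/84 = -40573/84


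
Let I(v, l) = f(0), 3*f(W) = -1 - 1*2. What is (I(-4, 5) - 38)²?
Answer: 1521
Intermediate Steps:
f(W) = -1 (f(W) = (-1 - 1*2)/3 = (-1 - 2)/3 = (⅓)*(-3) = -1)
I(v, l) = -1
(I(-4, 5) - 38)² = (-1 - 38)² = (-39)² = 1521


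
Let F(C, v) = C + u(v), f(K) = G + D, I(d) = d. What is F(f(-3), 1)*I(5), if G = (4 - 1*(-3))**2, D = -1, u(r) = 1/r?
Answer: 245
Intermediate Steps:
G = 49 (G = (4 + 3)**2 = 7**2 = 49)
f(K) = 48 (f(K) = 49 - 1 = 48)
F(C, v) = C + 1/v
F(f(-3), 1)*I(5) = (48 + 1/1)*5 = (48 + 1)*5 = 49*5 = 245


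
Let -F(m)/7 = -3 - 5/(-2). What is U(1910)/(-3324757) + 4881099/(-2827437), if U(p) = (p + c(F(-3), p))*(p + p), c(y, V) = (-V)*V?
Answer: 13121858179782219/3133513652603 ≈ 4187.6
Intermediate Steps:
F(m) = 7/2 (F(m) = -7*(-3 - 5/(-2)) = -7*(-3 - 5*(-1)/2) = -7*(-3 - 1*(-5/2)) = -7*(-3 + 5/2) = -7*(-½) = 7/2)
c(y, V) = -V²
U(p) = 2*p*(p - p²) (U(p) = (p - p²)*(p + p) = (p - p²)*(2*p) = 2*p*(p - p²))
U(1910)/(-3324757) + 4881099/(-2827437) = (2*1910²*(1 - 1*1910))/(-3324757) + 4881099/(-2827437) = (2*3648100*(1 - 1910))*(-1/3324757) + 4881099*(-1/2827437) = (2*3648100*(-1909))*(-1/3324757) - 1627033/942479 = -13928445800*(-1/3324757) - 1627033/942479 = 13928445800/3324757 - 1627033/942479 = 13121858179782219/3133513652603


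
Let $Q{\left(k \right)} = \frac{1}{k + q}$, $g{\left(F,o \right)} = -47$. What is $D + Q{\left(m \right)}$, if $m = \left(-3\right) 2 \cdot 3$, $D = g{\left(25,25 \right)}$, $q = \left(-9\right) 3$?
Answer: $- \frac{2116}{45} \approx -47.022$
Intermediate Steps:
$q = -27$
$D = -47$
$m = -18$ ($m = \left(-6\right) 3 = -18$)
$Q{\left(k \right)} = \frac{1}{-27 + k}$ ($Q{\left(k \right)} = \frac{1}{k - 27} = \frac{1}{-27 + k}$)
$D + Q{\left(m \right)} = -47 + \frac{1}{-27 - 18} = -47 + \frac{1}{-45} = -47 - \frac{1}{45} = - \frac{2116}{45}$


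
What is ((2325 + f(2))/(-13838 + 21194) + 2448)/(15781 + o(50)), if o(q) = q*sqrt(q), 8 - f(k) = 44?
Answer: 94737430279/610339484372 - 750407375*sqrt(2)/305169742186 ≈ 0.15174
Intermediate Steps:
f(k) = -36 (f(k) = 8 - 1*44 = 8 - 44 = -36)
o(q) = q**(3/2)
((2325 + f(2))/(-13838 + 21194) + 2448)/(15781 + o(50)) = ((2325 - 36)/(-13838 + 21194) + 2448)/(15781 + 50**(3/2)) = (2289/7356 + 2448)/(15781 + 250*sqrt(2)) = (2289*(1/7356) + 2448)/(15781 + 250*sqrt(2)) = (763/2452 + 2448)/(15781 + 250*sqrt(2)) = 6003259/(2452*(15781 + 250*sqrt(2)))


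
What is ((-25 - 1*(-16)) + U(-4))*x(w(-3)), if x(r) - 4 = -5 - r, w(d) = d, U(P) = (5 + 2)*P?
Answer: -74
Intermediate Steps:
U(P) = 7*P
x(r) = -1 - r (x(r) = 4 + (-5 - r) = -1 - r)
((-25 - 1*(-16)) + U(-4))*x(w(-3)) = ((-25 - 1*(-16)) + 7*(-4))*(-1 - 1*(-3)) = ((-25 + 16) - 28)*(-1 + 3) = (-9 - 28)*2 = -37*2 = -74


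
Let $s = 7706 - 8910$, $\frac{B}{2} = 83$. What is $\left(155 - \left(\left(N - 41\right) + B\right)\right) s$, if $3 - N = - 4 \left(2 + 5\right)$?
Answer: $1204$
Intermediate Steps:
$B = 166$ ($B = 2 \cdot 83 = 166$)
$s = -1204$
$N = 31$ ($N = 3 - - 4 \left(2 + 5\right) = 3 - \left(-4\right) 7 = 3 - -28 = 3 + 28 = 31$)
$\left(155 - \left(\left(N - 41\right) + B\right)\right) s = \left(155 - \left(\left(31 - 41\right) + 166\right)\right) \left(-1204\right) = \left(155 - \left(-10 + 166\right)\right) \left(-1204\right) = \left(155 - 156\right) \left(-1204\right) = \left(-1\right) \left(-1204\right) = 1204$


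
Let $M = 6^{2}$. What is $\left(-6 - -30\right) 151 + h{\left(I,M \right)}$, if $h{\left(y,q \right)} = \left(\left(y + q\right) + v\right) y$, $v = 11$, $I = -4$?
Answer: $3452$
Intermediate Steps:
$M = 36$
$h{\left(y,q \right)} = y \left(11 + q + y\right)$ ($h{\left(y,q \right)} = \left(\left(y + q\right) + 11\right) y = \left(\left(q + y\right) + 11\right) y = \left(11 + q + y\right) y = y \left(11 + q + y\right)$)
$\left(-6 - -30\right) 151 + h{\left(I,M \right)} = \left(-6 - -30\right) 151 - 4 \left(11 + 36 - 4\right) = \left(-6 + 30\right) 151 - 172 = 24 \cdot 151 - 172 = 3624 - 172 = 3452$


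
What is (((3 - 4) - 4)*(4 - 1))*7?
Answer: -105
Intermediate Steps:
(((3 - 4) - 4)*(4 - 1))*7 = ((-1 - 4)*3)*7 = -5*3*7 = -15*7 = -105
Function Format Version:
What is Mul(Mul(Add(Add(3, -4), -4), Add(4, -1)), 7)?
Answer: -105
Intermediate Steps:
Mul(Mul(Add(Add(3, -4), -4), Add(4, -1)), 7) = Mul(Mul(Add(-1, -4), 3), 7) = Mul(Mul(-5, 3), 7) = Mul(-15, 7) = -105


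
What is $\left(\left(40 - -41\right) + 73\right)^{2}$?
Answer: $23716$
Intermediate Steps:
$\left(\left(40 - -41\right) + 73\right)^{2} = \left(\left(40 + 41\right) + 73\right)^{2} = \left(81 + 73\right)^{2} = 154^{2} = 23716$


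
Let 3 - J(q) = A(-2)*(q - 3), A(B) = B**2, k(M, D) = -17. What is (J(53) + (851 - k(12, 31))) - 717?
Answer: -46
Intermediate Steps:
J(q) = 15 - 4*q (J(q) = 3 - (-2)**2*(q - 3) = 3 - 4*(-3 + q) = 3 - (-12 + 4*q) = 3 + (12 - 4*q) = 15 - 4*q)
(J(53) + (851 - k(12, 31))) - 717 = ((15 - 4*53) + (851 - 1*(-17))) - 717 = ((15 - 212) + (851 + 17)) - 717 = (-197 + 868) - 717 = 671 - 717 = -46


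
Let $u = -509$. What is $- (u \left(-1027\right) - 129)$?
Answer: $-522614$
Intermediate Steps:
$- (u \left(-1027\right) - 129) = - (\left(-509\right) \left(-1027\right) - 129) = - (522743 - 129) = \left(-1\right) 522614 = -522614$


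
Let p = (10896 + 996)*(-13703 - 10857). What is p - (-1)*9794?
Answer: -292057726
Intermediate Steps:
p = -292067520 (p = 11892*(-24560) = -292067520)
p - (-1)*9794 = -292067520 - (-1)*9794 = -292067520 - 1*(-9794) = -292067520 + 9794 = -292057726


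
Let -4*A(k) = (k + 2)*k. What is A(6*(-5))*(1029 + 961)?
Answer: -417900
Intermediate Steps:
A(k) = -k*(2 + k)/4 (A(k) = -(k + 2)*k/4 = -(2 + k)*k/4 = -k*(2 + k)/4)
A(6*(-5))*(1029 + 961) = (-6*(-5)*(2 + 6*(-5))/4)*(1029 + 961) = -¼*(-30)*(2 - 30)*1990 = -¼*(-30)*(-28)*1990 = -210*1990 = -417900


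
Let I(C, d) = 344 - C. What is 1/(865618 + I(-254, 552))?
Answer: 1/866216 ≈ 1.1544e-6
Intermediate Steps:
1/(865618 + I(-254, 552)) = 1/(865618 + (344 - 1*(-254))) = 1/(865618 + (344 + 254)) = 1/(865618 + 598) = 1/866216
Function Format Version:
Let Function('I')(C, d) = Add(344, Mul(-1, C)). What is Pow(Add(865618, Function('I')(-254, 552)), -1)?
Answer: Rational(1, 866216) ≈ 1.1544e-6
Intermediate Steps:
Pow(Add(865618, Function('I')(-254, 552)), -1) = Pow(Add(865618, Add(344, Mul(-1, -254))), -1) = Pow(Add(865618, Add(344, 254)), -1) = Pow(Add(865618, 598), -1) = Pow(866216, -1) = Rational(1, 866216)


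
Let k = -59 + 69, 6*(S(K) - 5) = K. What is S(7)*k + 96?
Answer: 473/3 ≈ 157.67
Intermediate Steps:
S(K) = 5 + K/6
k = 10
S(7)*k + 96 = (5 + (1/6)*7)*10 + 96 = (5 + 7/6)*10 + 96 = (37/6)*10 + 96 = 185/3 + 96 = 473/3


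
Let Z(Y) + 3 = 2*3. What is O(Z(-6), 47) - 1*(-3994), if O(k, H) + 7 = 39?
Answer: 4026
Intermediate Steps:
Z(Y) = 3 (Z(Y) = -3 + 2*3 = -3 + 6 = 3)
O(k, H) = 32 (O(k, H) = -7 + 39 = 32)
O(Z(-6), 47) - 1*(-3994) = 32 - 1*(-3994) = 32 + 3994 = 4026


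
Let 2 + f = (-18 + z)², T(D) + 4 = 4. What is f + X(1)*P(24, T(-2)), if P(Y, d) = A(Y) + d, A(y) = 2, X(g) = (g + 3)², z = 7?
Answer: 151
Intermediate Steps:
T(D) = 0 (T(D) = -4 + 4 = 0)
X(g) = (3 + g)²
f = 119 (f = -2 + (-18 + 7)² = -2 + (-11)² = -2 + 121 = 119)
P(Y, d) = 2 + d
f + X(1)*P(24, T(-2)) = 119 + (3 + 1)²*(2 + 0) = 119 + 4²*2 = 119 + 16*2 = 119 + 32 = 151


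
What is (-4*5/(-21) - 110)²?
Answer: 5244100/441 ≈ 11891.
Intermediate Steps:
(-4*5/(-21) - 110)² = (-20*(-1/21) - 110)² = (20/21 - 110)² = (-2290/21)² = 5244100/441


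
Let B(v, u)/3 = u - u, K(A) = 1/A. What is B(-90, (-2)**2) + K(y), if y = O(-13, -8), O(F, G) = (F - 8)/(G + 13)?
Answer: -5/21 ≈ -0.23810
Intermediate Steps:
O(F, G) = (-8 + F)/(13 + G)
y = -21/5 (y = (-8 - 13)/(13 - 8) = -21/5 ≈ -4.2000)
B(v, u) = 0 (B(v, u) = 3*(u - u) = 3*0 = 0)
B(-90, (-2)**2) + K(y) = 0 + 1/(-21/5) = 0 - 5/21 = -5/21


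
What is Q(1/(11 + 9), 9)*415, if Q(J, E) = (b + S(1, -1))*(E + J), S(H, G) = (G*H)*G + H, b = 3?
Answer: 75115/4 ≈ 18779.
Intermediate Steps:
S(H, G) = H + H*G² (S(H, G) = H*G² + H = H + H*G²)
Q(J, E) = 5*E + 5*J (Q(J, E) = (3 + 1*(1 + (-1)²))*(E + J) = (3 + 1*(1 + 1))*(E + J) = (3 + 1*2)*(E + J) = (3 + 2)*(E + J) = 5*(E + J) = 5*E + 5*J)
Q(1/(11 + 9), 9)*415 = (5*9 + 5/(11 + 9))*415 = (45 + 5/20)*415 = (45 + 5*(1/20))*415 = (45 + ¼)*415 = (181/4)*415 = 75115/4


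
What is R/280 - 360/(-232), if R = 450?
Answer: 2565/812 ≈ 3.1589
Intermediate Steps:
R/280 - 360/(-232) = 450/280 - 360/(-232) = 450*(1/280) - 360*(-1/232) = 45/28 + 45/29 = 2565/812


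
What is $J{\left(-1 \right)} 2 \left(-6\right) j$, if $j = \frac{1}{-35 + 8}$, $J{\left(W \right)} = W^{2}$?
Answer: $\frac{4}{9} \approx 0.44444$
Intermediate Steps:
$j = - \frac{1}{27}$ ($j = \frac{1}{-27} = - \frac{1}{27} \approx -0.037037$)
$J{\left(-1 \right)} 2 \left(-6\right) j = \left(-1\right)^{2} \cdot 2 \left(-6\right) \left(- \frac{1}{27}\right) = 1 \cdot 2 \left(-6\right) \left(- \frac{1}{27}\right) = 2 \left(-6\right) \left(- \frac{1}{27}\right) = \left(-12\right) \left(- \frac{1}{27}\right) = \frac{4}{9}$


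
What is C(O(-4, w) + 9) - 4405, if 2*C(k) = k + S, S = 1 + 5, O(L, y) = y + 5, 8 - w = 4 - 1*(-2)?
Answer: -4394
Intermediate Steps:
w = 2 (w = 8 - (4 - 1*(-2)) = 8 - (4 + 2) = 8 - 1*6 = 8 - 6 = 2)
O(L, y) = 5 + y
S = 6
C(k) = 3 + k/2 (C(k) = (k + 6)/2 = (6 + k)/2 = 3 + k/2)
C(O(-4, w) + 9) - 4405 = (3 + ((5 + 2) + 9)/2) - 4405 = (3 + (7 + 9)/2) - 4405 = (3 + (½)*16) - 4405 = (3 + 8) - 4405 = 11 - 4405 = -4394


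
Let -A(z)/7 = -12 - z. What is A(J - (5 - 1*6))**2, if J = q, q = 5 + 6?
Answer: 28224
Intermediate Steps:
q = 11
J = 11
A(z) = 84 + 7*z (A(z) = -7*(-12 - z) = 84 + 7*z)
A(J - (5 - 1*6))**2 = (84 + 7*(11 - (5 - 1*6)))**2 = (84 + 7*(11 - (5 - 6)))**2 = (84 + 7*(11 - 1*(-1)))**2 = (84 + 7*(11 + 1))**2 = (84 + 7*12)**2 = (84 + 84)**2 = 168**2 = 28224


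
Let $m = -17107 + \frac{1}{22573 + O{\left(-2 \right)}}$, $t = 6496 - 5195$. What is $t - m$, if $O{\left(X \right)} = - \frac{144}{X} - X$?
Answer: $\frac{416885975}{22647} \approx 18408.0$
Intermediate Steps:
$t = 1301$
$O{\left(X \right)} = - X - \frac{144}{X}$
$m = - \frac{387422228}{22647}$ ($m = -17107 + \frac{1}{22573 - \left(-2 + \frac{144}{-2}\right)} = -17107 + \frac{1}{22573 + \left(2 - -72\right)} = -17107 + \frac{1}{22573 + \left(2 + 72\right)} = -17107 + \frac{1}{22573 + 74} = -17107 + \frac{1}{22647} = - \frac{387422228}{22647} \approx -17107.0$)
$t - m = 1301 - - \frac{387422228}{22647} = 1301 + \frac{387422228}{22647} = \frac{416885975}{22647}$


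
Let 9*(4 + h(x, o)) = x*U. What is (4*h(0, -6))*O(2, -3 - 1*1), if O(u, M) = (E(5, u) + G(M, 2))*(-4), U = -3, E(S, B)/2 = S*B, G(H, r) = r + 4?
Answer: 1664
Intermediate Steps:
G(H, r) = 4 + r
E(S, B) = 2*B*S (E(S, B) = 2*(S*B) = 2*(B*S) = 2*B*S)
O(u, M) = -24 - 40*u (O(u, M) = (2*u*5 + (4 + 2))*(-4) = (10*u + 6)*(-4) = (6 + 10*u)*(-4) = -24 - 40*u)
h(x, o) = -4 - x/3 (h(x, o) = -4 + (x*(-3))/9 = -4 + (-3*x)/9 = -4 - x/3)
(4*h(0, -6))*O(2, -3 - 1*1) = (4*(-4 - ⅓*0))*(-24 - 40*2) = (4*(-4 + 0))*(-24 - 80) = (4*(-4))*(-104) = -16*(-104) = 1664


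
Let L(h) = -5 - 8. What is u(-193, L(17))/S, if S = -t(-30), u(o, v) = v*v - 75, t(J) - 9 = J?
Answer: 94/21 ≈ 4.4762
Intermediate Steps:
L(h) = -13
t(J) = 9 + J
u(o, v) = -75 + v² (u(o, v) = v² - 75 = -75 + v²)
S = 21 (S = -(9 - 30) = -1*(-21) = 21)
u(-193, L(17))/S = (-75 + (-13)²)/21 = (-75 + 169)*(1/21) = 94*(1/21) = 94/21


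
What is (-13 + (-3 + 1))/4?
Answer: -15/4 ≈ -3.7500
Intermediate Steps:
(-13 + (-3 + 1))/4 = (-13 - 2)*(¼) = -15*¼ = -15/4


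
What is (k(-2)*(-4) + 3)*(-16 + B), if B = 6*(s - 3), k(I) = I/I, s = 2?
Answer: 22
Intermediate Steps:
k(I) = 1
B = -6 (B = 6*(2 - 3) = 6*(-1) = -6)
(k(-2)*(-4) + 3)*(-16 + B) = (1*(-4) + 3)*(-16 - 6) = (-4 + 3)*(-22) = -1*(-22) = 22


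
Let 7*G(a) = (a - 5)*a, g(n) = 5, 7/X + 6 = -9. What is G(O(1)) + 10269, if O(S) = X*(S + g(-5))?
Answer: 256803/25 ≈ 10272.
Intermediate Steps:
X = -7/15 (X = 7/(-6 - 9) = 7/(-15) = 7*(-1/15) = -7/15 ≈ -0.46667)
O(S) = -7/3 - 7*S/15 (O(S) = -7*(S + 5)/15 = -7*(5 + S)/15 = -7/3 - 7*S/15)
G(a) = a*(-5 + a)/7 (G(a) = ((a - 5)*a)/7 = ((-5 + a)*a)/7 = (a*(-5 + a))/7 = a*(-5 + a)/7)
G(O(1)) + 10269 = (-7/3 - 7/15*1)*(-5 + (-7/3 - 7/15*1))/7 + 10269 = (-7/3 - 7/15)*(-5 + (-7/3 - 7/15))/7 + 10269 = (⅐)*(-14/5)*(-5 - 14/5) + 10269 = (⅐)*(-14/5)*(-39/5) + 10269 = 78/25 + 10269 = 256803/25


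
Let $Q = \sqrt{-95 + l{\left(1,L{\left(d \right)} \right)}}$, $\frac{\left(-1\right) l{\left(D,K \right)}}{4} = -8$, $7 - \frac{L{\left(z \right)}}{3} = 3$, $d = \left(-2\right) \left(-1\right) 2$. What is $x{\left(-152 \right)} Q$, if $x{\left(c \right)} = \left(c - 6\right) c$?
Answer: $72048 i \sqrt{7} \approx 1.9062 \cdot 10^{5} i$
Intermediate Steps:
$d = 4$ ($d = 2 \cdot 2 = 4$)
$L{\left(z \right)} = 12$ ($L{\left(z \right)} = 21 - 9 = 12$)
$x{\left(c \right)} = c \left(-6 + c\right)$ ($x{\left(c \right)} = \left(-6 + c\right) c = c \left(-6 + c\right)$)
$l{\left(D,K \right)} = 32$ ($l{\left(D,K \right)} = \left(-4\right) \left(-8\right) = 32$)
$Q = 3 i \sqrt{7}$ ($Q = \sqrt{-95 + 32} = \sqrt{-63} = 3 i \sqrt{7} \approx 7.9373 i$)
$x{\left(-152 \right)} Q = - 152 \left(-6 - 152\right) 3 i \sqrt{7} = \left(-152\right) \left(-158\right) 3 i \sqrt{7} = 24016 \cdot 3 i \sqrt{7} = 72048 i \sqrt{7}$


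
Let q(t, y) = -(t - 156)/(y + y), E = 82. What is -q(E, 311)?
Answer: -37/311 ≈ -0.11897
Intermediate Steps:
q(t, y) = -(-156 + t)/(2*y)
-q(E, 311) = -(156 - 1*82)/(2*311) = -(156 - 82)/(2*311) = -74/(2*311) = -1*37/311 = -37/311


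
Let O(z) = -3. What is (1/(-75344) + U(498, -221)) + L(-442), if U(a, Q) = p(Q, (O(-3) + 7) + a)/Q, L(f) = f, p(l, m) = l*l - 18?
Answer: -649310173/979472 ≈ -662.92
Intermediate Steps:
p(l, m) = -18 + l**2 (p(l, m) = l**2 - 18 = -18 + l**2)
U(a, Q) = (-18 + Q**2)/Q
(1/(-75344) + U(498, -221)) + L(-442) = (1/(-75344) + (-221 - 18/(-221))) - 442 = (-1/75344 + (-221 - 18*(-1/221))) - 442 = (-1/75344 + (-221 + 18/221)) - 442 = (-1/75344 - 48823/221) - 442 = -216383549/979472 - 442 = -649310173/979472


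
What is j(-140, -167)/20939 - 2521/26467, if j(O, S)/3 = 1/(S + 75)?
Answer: -4856503549/50985711196 ≈ -0.095252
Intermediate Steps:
j(O, S) = 3/(75 + S) (j(O, S) = 3/(S + 75) = 3/(75 + S))
j(-140, -167)/20939 - 2521/26467 = (3/(75 - 167))/20939 - 2521/26467 = (3/(-92))*(1/20939) - 2521*1/26467 = (3*(-1/92))*(1/20939) - 2521/26467 = -3/92*1/20939 - 2521/26467 = -3/1926388 - 2521/26467 = -4856503549/50985711196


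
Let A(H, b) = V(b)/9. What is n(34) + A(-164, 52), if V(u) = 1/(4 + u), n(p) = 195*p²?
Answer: 113611681/504 ≈ 2.2542e+5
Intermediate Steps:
A(H, b) = 1/(9*(4 + b)) (A(H, b) = 1/((4 + b)*9) = (⅑)/(4 + b) = 1/(9*(4 + b)))
n(34) + A(-164, 52) = 195*34² + 1/(9*(4 + 52)) = 195*1156 + (⅑)/56 = 225420 + (⅑)*(1/56) = 225420 + 1/504 = 113611681/504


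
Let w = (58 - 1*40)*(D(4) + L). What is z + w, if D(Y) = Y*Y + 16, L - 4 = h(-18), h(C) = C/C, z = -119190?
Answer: -118524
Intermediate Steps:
h(C) = 1
L = 5 (L = 4 + 1 = 5)
D(Y) = 16 + Y² (D(Y) = Y² + 16 = 16 + Y²)
w = 666 (w = (58 - 1*40)*((16 + 4²) + 5) = (58 - 40)*((16 + 16) + 5) = 18*(32 + 5) = 18*37 = 666)
z + w = -119190 + 666 = -118524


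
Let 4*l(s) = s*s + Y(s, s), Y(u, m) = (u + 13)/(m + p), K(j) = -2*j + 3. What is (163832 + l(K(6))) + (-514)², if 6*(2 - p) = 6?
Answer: 3424385/8 ≈ 4.2805e+5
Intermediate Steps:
p = 1 (p = 2 - ⅙*6 = 2 - 1 = 1)
K(j) = 3 - 2*j
Y(u, m) = (13 + u)/(1 + m) (Y(u, m) = (u + 13)/(m + 1) = (13 + u)/(1 + m))
l(s) = s²/4 + (13 + s)/(4*(1 + s)) (l(s) = (s*s + (13 + s)/(1 + s))/4 = (s² + (13 + s)/(1 + s))/4 = s²/4 + (13 + s)/(4*(1 + s)))
(163832 + l(K(6))) + (-514)² = (163832 + (13 + (3 - 2*6) + (3 - 2*6)²*(1 + (3 - 2*6)))/(4*(1 + (3 - 2*6)))) + (-514)² = (163832 + (13 + (3 - 12) + (3 - 12)²*(1 + (3 - 12)))/(4*(1 + (3 - 12)))) + 264196 = (163832 + (13 - 9 + (-9)²*(1 - 9))/(4*(1 - 9))) + 264196 = (163832 + (¼)*(13 - 9 + 81*(-8))/(-8)) + 264196 = (163832 + (¼)*(-⅛)*(13 - 9 - 648)) + 264196 = (163832 + (¼)*(-⅛)*(-644)) + 264196 = (163832 + 161/8) + 264196 = 1310817/8 + 264196 = 3424385/8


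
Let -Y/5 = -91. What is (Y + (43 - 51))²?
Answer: 199809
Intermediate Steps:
Y = 455 (Y = -5*(-91) = 455)
(Y + (43 - 51))² = (455 + (43 - 51))² = (455 - 8)² = 447² = 199809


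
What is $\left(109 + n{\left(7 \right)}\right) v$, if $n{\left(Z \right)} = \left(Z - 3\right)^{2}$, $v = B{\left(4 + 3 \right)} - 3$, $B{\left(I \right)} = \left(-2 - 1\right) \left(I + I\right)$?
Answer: $-5625$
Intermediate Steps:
$B{\left(I \right)} = - 6 I$ ($B{\left(I \right)} = - 3 \cdot 2 I = - 6 I$)
$v = -45$ ($v = - 6 \left(4 + 3\right) - 3 = \left(-6\right) 7 - 3 = -42 - 3 = -45$)
$n{\left(Z \right)} = \left(-3 + Z\right)^{2}$
$\left(109 + n{\left(7 \right)}\right) v = \left(109 + \left(-3 + 7\right)^{2}\right) \left(-45\right) = \left(109 + 4^{2}\right) \left(-45\right) = \left(109 + 16\right) \left(-45\right) = 125 \left(-45\right) = -5625$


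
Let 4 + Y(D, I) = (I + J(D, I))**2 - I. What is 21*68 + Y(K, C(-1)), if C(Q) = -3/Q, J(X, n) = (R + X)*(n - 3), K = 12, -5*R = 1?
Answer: 1430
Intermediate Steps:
R = -1/5 (R = -1/5*1 = -1/5 ≈ -0.20000)
J(X, n) = (-3 + n)*(-1/5 + X) (J(X, n) = (-1/5 + X)*(n - 3) = (-1/5 + X)*(-3 + n) = (-3 + n)*(-1/5 + X))
Y(D, I) = -4 + (3/5 - 3*D + 4*I/5 + D*I)**2 - I (Y(D, I) = -4 + ((I + (3/5 - 3*D - I/5 + D*I))**2 - I) = -4 + ((3/5 - 3*D + 4*I/5 + D*I)**2 - I) = -4 + (3/5 - 3*D + 4*I/5 + D*I)**2 - I)
21*68 + Y(K, C(-1)) = 21*68 + (-4 - (-3)/(-1) + (3 - 15*12 + 4*(-3/(-1)) + 5*12*(-3/(-1)))**2/25) = 1428 + (-4 - (-3)*(-1) + (3 - 180 + 4*(-3*(-1)) + 5*12*(-3*(-1)))**2/25) = 1428 + (-4 - 1*3 + (3 - 180 + 4*3 + 5*12*3)**2/25) = 1428 + (-4 - 3 + (3 - 180 + 12 + 180)**2/25) = 1428 + (-4 - 3 + (1/25)*15**2) = 1428 + (-4 - 3 + (1/25)*225) = 1428 + (-4 - 3 + 9) = 1428 + 2 = 1430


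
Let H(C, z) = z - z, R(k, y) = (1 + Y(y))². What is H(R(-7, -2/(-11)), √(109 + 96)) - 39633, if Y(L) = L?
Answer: -39633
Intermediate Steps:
R(k, y) = (1 + y)²
H(C, z) = 0
H(R(-7, -2/(-11)), √(109 + 96)) - 39633 = 0 - 39633 = -39633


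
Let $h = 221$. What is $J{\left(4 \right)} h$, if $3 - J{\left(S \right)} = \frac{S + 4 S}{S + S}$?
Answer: $\frac{221}{2} \approx 110.5$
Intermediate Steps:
$J{\left(S \right)} = \frac{1}{2}$ ($J{\left(S \right)} = 3 - \frac{S + 4 S}{S + S} = 3 - \frac{5 S}{2 S} = 3 - 5 S \frac{1}{2 S} = 3 - \frac{5}{2} = \frac{1}{2}$)
$J{\left(4 \right)} h = \frac{1}{2} \cdot 221 = \frac{221}{2}$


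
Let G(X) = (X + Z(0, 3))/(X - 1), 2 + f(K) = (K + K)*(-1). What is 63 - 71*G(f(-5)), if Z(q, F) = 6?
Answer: -79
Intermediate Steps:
f(K) = -2 - 2*K (f(K) = -2 + (K + K)*(-1) = -2 + (2*K)*(-1) = -2 - 2*K)
G(X) = (6 + X)/(-1 + X) (G(X) = (X + 6)/(X - 1) = (6 + X)/(-1 + X))
63 - 71*G(f(-5)) = 63 - 71*(6 + (-2 - 2*(-5)))/(-1 + (-2 - 2*(-5))) = 63 - 71*(6 + (-2 + 10))/(-1 + (-2 + 10)) = 63 - 71*(6 + 8)/(-1 + 8) = 63 - 71*14/7 = 63 - 71*2 = 63 - 142 = -79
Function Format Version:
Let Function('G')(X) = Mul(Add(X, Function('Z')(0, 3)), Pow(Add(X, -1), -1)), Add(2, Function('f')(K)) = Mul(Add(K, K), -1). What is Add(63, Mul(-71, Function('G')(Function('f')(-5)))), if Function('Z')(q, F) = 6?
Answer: -79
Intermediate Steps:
Function('f')(K) = Add(-2, Mul(-2, K)) (Function('f')(K) = Add(-2, Mul(Add(K, K), -1)) = Add(-2, Mul(Mul(2, K), -1)) = Add(-2, Mul(-2, K)))
Function('G')(X) = Mul(Pow(Add(-1, X), -1), Add(6, X)) (Function('G')(X) = Mul(Add(X, 6), Pow(Add(X, -1), -1)) = Mul(Add(6, X), Pow(Add(-1, X), -1)) = Mul(Pow(Add(-1, X), -1), Add(6, X)))
Add(63, Mul(-71, Function('G')(Function('f')(-5)))) = Add(63, Mul(-71, Mul(Pow(Add(-1, Add(-2, Mul(-2, -5))), -1), Add(6, Add(-2, Mul(-2, -5)))))) = Add(63, Mul(-71, Mul(Pow(Add(-1, Add(-2, 10)), -1), Add(6, Add(-2, 10))))) = Add(63, Mul(-71, Mul(Pow(Add(-1, 8), -1), Add(6, 8)))) = Add(63, Mul(-71, Mul(Pow(7, -1), 14))) = Add(63, Mul(-71, Mul(Rational(1, 7), 14))) = Add(63, Mul(-71, 2)) = Add(63, -142) = -79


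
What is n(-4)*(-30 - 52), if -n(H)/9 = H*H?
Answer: 11808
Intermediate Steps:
n(H) = -9*H**2 (n(H) = -9*H*H = -9*H**2)
n(-4)*(-30 - 52) = (-9*(-4)**2)*(-30 - 52) = -9*16*(-82) = -144*(-82) = 11808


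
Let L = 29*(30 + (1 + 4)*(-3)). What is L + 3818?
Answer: 4253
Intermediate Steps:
L = 435 (L = 29*(30 + 5*(-3)) = 29*(30 - 15) = 29*15 = 435)
L + 3818 = 435 + 3818 = 4253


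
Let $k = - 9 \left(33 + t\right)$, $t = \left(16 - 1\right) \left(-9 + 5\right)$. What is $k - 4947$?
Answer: $-4704$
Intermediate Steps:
$t = -60$ ($t = 15 \left(-4\right) = -60$)
$k = 243$ ($k = - 9 \left(33 - 60\right) = \left(-9\right) \left(-27\right) = 243$)
$k - 4947 = 243 - 4947 = -4704$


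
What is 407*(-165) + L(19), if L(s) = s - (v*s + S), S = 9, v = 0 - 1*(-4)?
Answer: -67221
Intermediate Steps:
v = 4 (v = 0 + 4 = 4)
L(s) = -9 - 3*s (L(s) = s - (4*s + 9) = s - (9 + 4*s) = s + (-9 - 4*s) = -9 - 3*s)
407*(-165) + L(19) = 407*(-165) + (-9 - 3*19) = -67155 + (-9 - 57) = -67155 - 66 = -67221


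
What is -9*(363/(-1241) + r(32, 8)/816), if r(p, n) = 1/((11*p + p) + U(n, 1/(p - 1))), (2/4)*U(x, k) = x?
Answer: 20908581/7942400 ≈ 2.6325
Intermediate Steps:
U(x, k) = 2*x
r(p, n) = 1/(2*n + 12*p) (r(p, n) = 1/((11*p + p) + 2*n) = 1/(12*p + 2*n) = 1/(2*n + 12*p))
-9*(363/(-1241) + r(32, 8)/816) = -9*(363/(-1241) + (1/(2*(8 + 6*32)))/816) = -9*(363*(-1/1241) + (1/(2*(8 + 192)))*(1/816)) = -9*(-363/1241 + ((1/2)/200)*(1/816)) = -9*(-363/1241 + ((1/2)*(1/200))*(1/816)) = -9*(-363/1241 + (1/400)*(1/816)) = -9*(-363/1241 + 1/326400) = -9*(-6969527/23827200) = 20908581/7942400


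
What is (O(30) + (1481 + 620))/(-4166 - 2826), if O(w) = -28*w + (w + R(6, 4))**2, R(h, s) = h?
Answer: -2557/6992 ≈ -0.36570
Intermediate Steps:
O(w) = (6 + w)**2 - 28*w (O(w) = -28*w + (w + 6)**2 = -28*w + (6 + w)**2 = (6 + w)**2 - 28*w)
(O(30) + (1481 + 620))/(-4166 - 2826) = (((6 + 30)**2 - 28*30) + (1481 + 620))/(-4166 - 2826) = ((36**2 - 840) + 2101)/(-6992) = ((1296 - 840) + 2101)*(-1/6992) = (456 + 2101)*(-1/6992) = 2557*(-1/6992) = -2557/6992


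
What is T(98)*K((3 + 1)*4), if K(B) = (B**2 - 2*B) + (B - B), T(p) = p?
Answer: 21952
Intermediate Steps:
K(B) = B**2 - 2*B (K(B) = (B**2 - 2*B) + 0 = B**2 - 2*B)
T(98)*K((3 + 1)*4) = 98*(((3 + 1)*4)*(-2 + (3 + 1)*4)) = 98*((4*4)*(-2 + 4*4)) = 98*(16*(-2 + 16)) = 98*(16*14) = 98*224 = 21952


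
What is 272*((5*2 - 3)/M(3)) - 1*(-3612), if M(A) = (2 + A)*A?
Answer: 56084/15 ≈ 3738.9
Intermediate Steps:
M(A) = A*(2 + A)
272*((5*2 - 3)/M(3)) - 1*(-3612) = 272*((5*2 - 3)/((3*(2 + 3)))) - 1*(-3612) = 272*((10 - 3)/((3*5))) + 3612 = 272*(7/15) + 3612 = 1904/15 + 3612 = 56084/15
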